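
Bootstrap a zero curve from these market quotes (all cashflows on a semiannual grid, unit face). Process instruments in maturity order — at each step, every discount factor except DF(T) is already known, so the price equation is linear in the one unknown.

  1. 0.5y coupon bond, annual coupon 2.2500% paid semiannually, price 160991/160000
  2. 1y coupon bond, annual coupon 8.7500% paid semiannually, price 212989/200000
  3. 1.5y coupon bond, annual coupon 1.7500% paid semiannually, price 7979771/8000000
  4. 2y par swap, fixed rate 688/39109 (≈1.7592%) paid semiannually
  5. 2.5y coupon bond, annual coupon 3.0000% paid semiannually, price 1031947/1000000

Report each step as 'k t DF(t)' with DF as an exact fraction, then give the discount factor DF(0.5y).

1 1/2 199/200
2 1 4893/5000
3 3/2 9717/10000
4 2 1207/1250
5 5/2 9589/10000
DF(0.5y) = 199/200 ≈ 0.995000

step 1 [0.5y] bond c/2=9/800: DF=(160991/160000 − 9/800·(0))/(1+9/800) = 199/200 ≈ 0.995000
step 2 [1y] bond c/2=7/160: DF=(212989/200000 − 7/160·(0.995000))/(1+7/160) = 4893/5000 ≈ 0.978600
step 3 [1.5y] bond c/2=7/800: DF=(7979771/8000000 − 7/800·(0.995000+0.978600))/(1+7/800) = 9717/10000 ≈ 0.971700
step 4 [2y] swap r/2=344/39109: DF=(1 − 344/39109·(0.995000+0.978600+0.971700))/(1+344/39109) = 1207/1250 ≈ 0.965600
step 5 [2.5y] bond c/2=3/200: DF=(1031947/1000000 − 3/200·(0.995000+0.978600+0.971700+0.965600))/(1+3/200) = 9589/10000 ≈ 0.958900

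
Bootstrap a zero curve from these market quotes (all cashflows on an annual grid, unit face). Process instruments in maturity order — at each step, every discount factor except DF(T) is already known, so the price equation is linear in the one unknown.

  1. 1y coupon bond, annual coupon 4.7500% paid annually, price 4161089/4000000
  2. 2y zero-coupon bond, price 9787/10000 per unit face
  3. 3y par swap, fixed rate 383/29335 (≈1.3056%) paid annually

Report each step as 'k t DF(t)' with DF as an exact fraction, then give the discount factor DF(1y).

1 1 9931/10000
2 2 9787/10000
3 3 9617/10000
DF(1y) = 9931/10000 ≈ 0.993100

step 1 [1y] bond c/1=19/400: DF=(4161089/4000000 − 19/400·(0))/(1+19/400) = 9931/10000 ≈ 0.993100
step 2 [2y] zero: DF = P = 9787/10000 ≈ 0.978700
step 3 [3y] swap r/1=383/29335: DF=(1 − 383/29335·(0.993100+0.978700))/(1+383/29335) = 9617/10000 ≈ 0.961700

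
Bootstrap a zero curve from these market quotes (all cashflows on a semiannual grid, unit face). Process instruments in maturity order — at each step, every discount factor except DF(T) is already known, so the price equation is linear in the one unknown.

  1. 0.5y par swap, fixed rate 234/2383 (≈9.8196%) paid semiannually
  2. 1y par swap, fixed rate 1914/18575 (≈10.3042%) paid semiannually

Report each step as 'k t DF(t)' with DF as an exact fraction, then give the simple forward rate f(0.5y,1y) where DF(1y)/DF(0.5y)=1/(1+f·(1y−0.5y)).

step 1 [0.5y] swap r/2=117/2383: DF=(1 − 117/2383·(0))/(1+117/2383) = 2383/2500 ≈ 0.953200
step 2 [1y] swap r/2=957/18575: DF=(1 − 957/18575·(0.953200))/(1+957/18575) = 9043/10000 ≈ 0.904300

1 1/2 2383/2500
2 1 9043/10000
f(0.5y,1y) = ((2383/2500)/(9043/10000) − 1)/(1/2) = 978/9043 ≈ 10.8150%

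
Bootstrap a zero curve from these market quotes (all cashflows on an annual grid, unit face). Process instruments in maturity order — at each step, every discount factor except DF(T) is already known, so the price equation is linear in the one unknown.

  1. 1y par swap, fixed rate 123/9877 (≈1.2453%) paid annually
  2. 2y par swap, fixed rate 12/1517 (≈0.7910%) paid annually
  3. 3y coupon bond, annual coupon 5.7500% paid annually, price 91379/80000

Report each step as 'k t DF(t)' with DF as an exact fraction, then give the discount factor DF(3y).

1 1 9877/10000
2 2 2461/2500
3 3 9729/10000
DF(3y) = 9729/10000 ≈ 0.972900

step 1 [1y] swap r/1=123/9877: DF=(1 − 123/9877·(0))/(1+123/9877) = 9877/10000 ≈ 0.987700
step 2 [2y] swap r/1=12/1517: DF=(1 − 12/1517·(0.987700))/(1+12/1517) = 2461/2500 ≈ 0.984400
step 3 [3y] bond c/1=23/400: DF=(91379/80000 − 23/400·(0.987700+0.984400))/(1+23/400) = 9729/10000 ≈ 0.972900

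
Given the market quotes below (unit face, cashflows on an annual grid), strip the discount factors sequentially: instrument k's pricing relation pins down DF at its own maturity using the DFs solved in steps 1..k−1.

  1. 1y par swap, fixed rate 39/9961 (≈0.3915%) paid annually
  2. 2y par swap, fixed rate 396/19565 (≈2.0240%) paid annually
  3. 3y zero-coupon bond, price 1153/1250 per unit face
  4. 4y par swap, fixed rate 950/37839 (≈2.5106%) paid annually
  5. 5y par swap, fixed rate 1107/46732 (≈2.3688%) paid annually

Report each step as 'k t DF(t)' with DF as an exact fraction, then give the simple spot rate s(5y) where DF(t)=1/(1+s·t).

step 1 [1y] swap r/1=39/9961: DF=(1 − 39/9961·(0))/(1+39/9961) = 9961/10000 ≈ 0.996100
step 2 [2y] swap r/1=396/19565: DF=(1 − 396/19565·(0.996100))/(1+396/19565) = 2401/2500 ≈ 0.960400
step 3 [3y] zero: DF = P = 1153/1250 ≈ 0.922400
step 4 [4y] swap r/1=950/37839: DF=(1 − 950/37839·(0.996100+0.960400+0.922400))/(1+950/37839) = 181/200 ≈ 0.905000
step 5 [5y] swap r/1=1107/46732: DF=(1 − 1107/46732·(0.996100+0.960400+0.922400+0.905000))/(1+1107/46732) = 8893/10000 ≈ 0.889300

1 1 9961/10000
2 2 2401/2500
3 3 1153/1250
4 4 181/200
5 5 8893/10000
s(5y) = (1/(8893/10000) − 1)/(5) = 1107/44465 ≈ 2.4896%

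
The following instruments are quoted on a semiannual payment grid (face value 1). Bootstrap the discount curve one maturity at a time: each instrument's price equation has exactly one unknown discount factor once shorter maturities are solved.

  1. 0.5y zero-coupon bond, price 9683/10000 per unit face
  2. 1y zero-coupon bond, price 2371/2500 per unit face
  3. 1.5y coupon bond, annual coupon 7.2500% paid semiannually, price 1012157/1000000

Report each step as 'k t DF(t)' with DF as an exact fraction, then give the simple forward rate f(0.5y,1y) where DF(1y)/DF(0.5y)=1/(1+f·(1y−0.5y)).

1 1/2 9683/10000
2 1 2371/2500
3 3/2 9097/10000
f(0.5y,1y) = ((9683/10000)/(2371/2500) − 1)/(1/2) = 199/4742 ≈ 4.1965%

step 1 [0.5y] zero: DF = P = 9683/10000 ≈ 0.968300
step 2 [1y] zero: DF = P = 2371/2500 ≈ 0.948400
step 3 [1.5y] bond c/2=29/800: DF=(1012157/1000000 − 29/800·(0.968300+0.948400))/(1+29/800) = 9097/10000 ≈ 0.909700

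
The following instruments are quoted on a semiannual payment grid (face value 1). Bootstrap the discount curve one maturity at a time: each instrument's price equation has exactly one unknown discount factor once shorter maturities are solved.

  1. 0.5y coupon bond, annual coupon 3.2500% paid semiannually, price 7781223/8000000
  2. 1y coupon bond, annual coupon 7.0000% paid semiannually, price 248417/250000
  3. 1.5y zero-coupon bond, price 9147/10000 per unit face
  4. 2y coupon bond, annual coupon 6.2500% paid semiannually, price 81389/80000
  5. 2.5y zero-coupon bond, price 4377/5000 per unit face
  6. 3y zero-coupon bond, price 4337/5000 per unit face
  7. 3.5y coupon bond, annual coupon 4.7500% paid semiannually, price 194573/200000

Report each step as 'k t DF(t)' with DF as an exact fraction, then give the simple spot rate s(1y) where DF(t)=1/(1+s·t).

1 1/2 9571/10000
2 1 9277/10000
3 3/2 9147/10000
4 2 9017/10000
5 5/2 4377/5000
6 3 4337/5000
7 7/2 103/125
s(1y) = (1/(9277/10000) − 1)/(1) = 723/9277 ≈ 7.7935%

step 1 [0.5y] bond c/2=13/800: DF=(7781223/8000000 − 13/800·(0))/(1+13/800) = 9571/10000 ≈ 0.957100
step 2 [1y] bond c/2=7/200: DF=(248417/250000 − 7/200·(0.957100))/(1+7/200) = 9277/10000 ≈ 0.927700
step 3 [1.5y] zero: DF = P = 9147/10000 ≈ 0.914700
step 4 [2y] bond c/2=1/32: DF=(81389/80000 − 1/32·(0.957100+0.927700+0.914700))/(1+1/32) = 9017/10000 ≈ 0.901700
step 5 [2.5y] zero: DF = P = 4377/5000 ≈ 0.875400
step 6 [3y] zero: DF = P = 4337/5000 ≈ 0.867400
step 7 [3.5y] bond c/2=19/800: DF=(194573/200000 − 19/800·(0.957100+0.927700+0.914700+0.901700+0.875400+0.867400))/(1+19/800) = 103/125 ≈ 0.824000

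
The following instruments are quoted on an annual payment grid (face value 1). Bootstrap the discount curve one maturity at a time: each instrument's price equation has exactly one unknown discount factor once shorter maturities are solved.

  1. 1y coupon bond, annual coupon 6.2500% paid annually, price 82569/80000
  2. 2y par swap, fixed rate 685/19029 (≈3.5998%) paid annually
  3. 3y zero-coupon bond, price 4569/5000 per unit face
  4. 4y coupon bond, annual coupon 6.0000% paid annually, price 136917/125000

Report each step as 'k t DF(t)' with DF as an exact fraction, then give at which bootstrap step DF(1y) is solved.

1 1 4857/5000
2 2 1863/2000
3 3 4569/5000
4 4 8739/10000
DF(1y) is solved at step 1

step 1 [1y] bond c/1=1/16: DF=(82569/80000 − 1/16·(0))/(1+1/16) = 4857/5000 ≈ 0.971400
step 2 [2y] swap r/1=685/19029: DF=(1 − 685/19029·(0.971400))/(1+685/19029) = 1863/2000 ≈ 0.931500
step 3 [3y] zero: DF = P = 4569/5000 ≈ 0.913800
step 4 [4y] bond c/1=3/50: DF=(136917/125000 − 3/50·(0.971400+0.931500+0.913800))/(1+3/50) = 8739/10000 ≈ 0.873900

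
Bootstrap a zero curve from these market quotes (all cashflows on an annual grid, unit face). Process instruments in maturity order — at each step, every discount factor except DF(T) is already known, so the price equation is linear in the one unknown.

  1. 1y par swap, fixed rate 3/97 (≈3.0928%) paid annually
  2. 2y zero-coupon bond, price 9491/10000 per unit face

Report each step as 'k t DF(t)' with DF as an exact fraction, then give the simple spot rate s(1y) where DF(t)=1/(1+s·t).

step 1 [1y] swap r/1=3/97: DF=(1 − 3/97·(0))/(1+3/97) = 97/100 ≈ 0.970000
step 2 [2y] zero: DF = P = 9491/10000 ≈ 0.949100

1 1 97/100
2 2 9491/10000
s(1y) = (1/(97/100) − 1)/(1) = 3/97 ≈ 3.0928%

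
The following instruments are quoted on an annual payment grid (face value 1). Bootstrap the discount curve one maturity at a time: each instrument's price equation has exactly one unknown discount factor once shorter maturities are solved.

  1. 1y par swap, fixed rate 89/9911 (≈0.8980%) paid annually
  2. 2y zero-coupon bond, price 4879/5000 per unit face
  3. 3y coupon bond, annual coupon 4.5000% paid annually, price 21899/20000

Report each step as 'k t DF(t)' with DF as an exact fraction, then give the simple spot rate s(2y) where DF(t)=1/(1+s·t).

step 1 [1y] swap r/1=89/9911: DF=(1 − 89/9911·(0))/(1+89/9911) = 9911/10000 ≈ 0.991100
step 2 [2y] zero: DF = P = 4879/5000 ≈ 0.975800
step 3 [3y] bond c/1=9/200: DF=(21899/20000 − 9/200·(0.991100+0.975800))/(1+9/200) = 9631/10000 ≈ 0.963100

1 1 9911/10000
2 2 4879/5000
3 3 9631/10000
s(2y) = (1/(4879/5000) − 1)/(2) = 121/9758 ≈ 1.2400%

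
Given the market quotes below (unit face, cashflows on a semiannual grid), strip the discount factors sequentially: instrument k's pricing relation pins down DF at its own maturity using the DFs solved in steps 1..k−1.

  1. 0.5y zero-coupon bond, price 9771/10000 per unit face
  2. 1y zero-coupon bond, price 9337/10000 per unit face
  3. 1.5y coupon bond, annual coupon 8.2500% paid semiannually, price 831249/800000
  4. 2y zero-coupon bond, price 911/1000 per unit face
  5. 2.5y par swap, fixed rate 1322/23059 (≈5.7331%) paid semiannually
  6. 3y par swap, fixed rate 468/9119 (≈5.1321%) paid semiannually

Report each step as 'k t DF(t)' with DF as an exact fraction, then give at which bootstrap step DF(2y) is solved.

1 1/2 9771/10000
2 1 9337/10000
3 3/2 4611/5000
4 2 911/1000
5 5/2 4339/5000
6 3 2149/2500
DF(2y) is solved at step 4

step 1 [0.5y] zero: DF = P = 9771/10000 ≈ 0.977100
step 2 [1y] zero: DF = P = 9337/10000 ≈ 0.933700
step 3 [1.5y] bond c/2=33/800: DF=(831249/800000 − 33/800·(0.977100+0.933700))/(1+33/800) = 4611/5000 ≈ 0.922200
step 4 [2y] zero: DF = P = 911/1000 ≈ 0.911000
step 5 [2.5y] swap r/2=661/23059: DF=(1 − 661/23059·(0.977100+0.933700+0.922200+0.911000))/(1+661/23059) = 4339/5000 ≈ 0.867800
step 6 [3y] swap r/2=234/9119: DF=(1 − 234/9119·(0.977100+0.933700+0.922200+0.911000+0.867800))/(1+234/9119) = 2149/2500 ≈ 0.859600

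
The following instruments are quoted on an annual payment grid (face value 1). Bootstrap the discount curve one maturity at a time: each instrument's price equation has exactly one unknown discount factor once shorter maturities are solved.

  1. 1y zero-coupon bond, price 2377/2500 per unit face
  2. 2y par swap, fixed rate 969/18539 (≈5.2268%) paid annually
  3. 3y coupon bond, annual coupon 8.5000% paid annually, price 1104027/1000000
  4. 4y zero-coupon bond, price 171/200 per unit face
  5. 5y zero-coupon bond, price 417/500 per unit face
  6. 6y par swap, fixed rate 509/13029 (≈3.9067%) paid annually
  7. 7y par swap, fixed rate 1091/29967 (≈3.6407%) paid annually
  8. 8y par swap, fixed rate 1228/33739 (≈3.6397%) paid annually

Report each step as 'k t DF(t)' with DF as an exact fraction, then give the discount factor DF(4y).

step 1 [1y] zero: DF = P = 2377/2500 ≈ 0.950800
step 2 [2y] swap r/1=969/18539: DF=(1 − 969/18539·(0.950800))/(1+969/18539) = 9031/10000 ≈ 0.903100
step 3 [3y] bond c/1=17/200: DF=(1104027/1000000 − 17/200·(0.950800+0.903100))/(1+17/200) = 8723/10000 ≈ 0.872300
step 4 [4y] zero: DF = P = 171/200 ≈ 0.855000
step 5 [5y] zero: DF = P = 417/500 ≈ 0.834000
step 6 [6y] swap r/1=509/13029: DF=(1 − 509/13029·(0.950800+0.903100+0.872300+0.855000+0.834000))/(1+509/13029) = 1991/2500 ≈ 0.796400
step 7 [7y] swap r/1=1091/29967: DF=(1 − 1091/29967·(0.950800+0.903100+0.872300+0.855000+0.834000+0.796400))/(1+1091/29967) = 3909/5000 ≈ 0.781800
step 8 [8y] swap r/1=1228/33739: DF=(1 − 1228/33739·(0.950800+0.903100+0.872300+0.855000+0.834000+0.796400+0.781800))/(1+1228/33739) = 943/1250 ≈ 0.754400

1 1 2377/2500
2 2 9031/10000
3 3 8723/10000
4 4 171/200
5 5 417/500
6 6 1991/2500
7 7 3909/5000
8 8 943/1250
DF(4y) = 171/200 ≈ 0.855000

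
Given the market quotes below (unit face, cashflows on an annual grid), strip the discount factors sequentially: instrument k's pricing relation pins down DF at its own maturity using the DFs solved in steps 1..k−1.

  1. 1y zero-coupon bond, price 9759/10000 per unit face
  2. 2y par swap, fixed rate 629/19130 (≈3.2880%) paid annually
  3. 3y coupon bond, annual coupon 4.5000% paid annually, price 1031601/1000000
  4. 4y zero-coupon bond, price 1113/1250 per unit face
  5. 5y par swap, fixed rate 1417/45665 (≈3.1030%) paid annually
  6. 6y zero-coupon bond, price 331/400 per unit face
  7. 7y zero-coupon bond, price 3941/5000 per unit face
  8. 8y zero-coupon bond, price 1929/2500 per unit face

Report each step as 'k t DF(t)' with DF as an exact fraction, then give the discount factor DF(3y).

step 1 [1y] zero: DF = P = 9759/10000 ≈ 0.975900
step 2 [2y] swap r/1=629/19130: DF=(1 − 629/19130·(0.975900))/(1+629/19130) = 9371/10000 ≈ 0.937100
step 3 [3y] bond c/1=9/200: DF=(1031601/1000000 − 9/200·(0.975900+0.937100))/(1+9/200) = 1131/1250 ≈ 0.904800
step 4 [4y] zero: DF = P = 1113/1250 ≈ 0.890400
step 5 [5y] swap r/1=1417/45665: DF=(1 − 1417/45665·(0.975900+0.937100+0.904800+0.890400))/(1+1417/45665) = 8583/10000 ≈ 0.858300
step 6 [6y] zero: DF = P = 331/400 ≈ 0.827500
step 7 [7y] zero: DF = P = 3941/5000 ≈ 0.788200
step 8 [8y] zero: DF = P = 1929/2500 ≈ 0.771600

1 1 9759/10000
2 2 9371/10000
3 3 1131/1250
4 4 1113/1250
5 5 8583/10000
6 6 331/400
7 7 3941/5000
8 8 1929/2500
DF(3y) = 1131/1250 ≈ 0.904800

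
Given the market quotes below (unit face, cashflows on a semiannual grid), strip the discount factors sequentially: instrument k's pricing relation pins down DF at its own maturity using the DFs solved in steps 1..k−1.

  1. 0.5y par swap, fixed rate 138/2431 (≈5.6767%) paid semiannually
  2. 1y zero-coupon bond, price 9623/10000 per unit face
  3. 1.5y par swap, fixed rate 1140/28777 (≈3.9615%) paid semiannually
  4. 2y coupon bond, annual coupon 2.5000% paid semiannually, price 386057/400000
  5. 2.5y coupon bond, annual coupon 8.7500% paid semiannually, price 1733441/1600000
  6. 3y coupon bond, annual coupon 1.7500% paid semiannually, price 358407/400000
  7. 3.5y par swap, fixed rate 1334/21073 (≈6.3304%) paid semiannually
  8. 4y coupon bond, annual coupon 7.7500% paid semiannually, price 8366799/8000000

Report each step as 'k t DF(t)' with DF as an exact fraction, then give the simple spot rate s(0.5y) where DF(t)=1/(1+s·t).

step 1 [0.5y] swap r/2=69/2431: DF=(1 − 69/2431·(0))/(1+69/2431) = 2431/2500 ≈ 0.972400
step 2 [1y] zero: DF = P = 9623/10000 ≈ 0.962300
step 3 [1.5y] swap r/2=570/28777: DF=(1 − 570/28777·(0.972400+0.962300))/(1+570/28777) = 943/1000 ≈ 0.943000
step 4 [2y] bond c/2=1/80: DF=(386057/400000 − 1/80·(0.972400+0.962300+0.943000))/(1+1/80) = 9177/10000 ≈ 0.917700
step 5 [2.5y] bond c/2=7/160: DF=(1733441/1600000 − 7/160·(0.972400+0.962300+0.943000+0.917700))/(1+7/160) = 8789/10000 ≈ 0.878900
step 6 [3y] bond c/2=7/800: DF=(358407/400000 − 7/800·(0.972400+0.962300+0.943000+0.917700+0.878900))/(1+7/800) = 8477/10000 ≈ 0.847700
step 7 [3.5y] swap r/2=667/21073: DF=(1 − 667/21073·(0.972400+0.962300+0.943000+0.917700+0.878900+0.847700))/(1+667/21073) = 7999/10000 ≈ 0.799900
step 8 [4y] bond c/2=31/800: DF=(8366799/8000000 − 31/800·(0.972400+0.962300+0.943000+0.917700+0.878900+0.847700+0.799900))/(1+31/800) = 771/1000 ≈ 0.771000

1 1/2 2431/2500
2 1 9623/10000
3 3/2 943/1000
4 2 9177/10000
5 5/2 8789/10000
6 3 8477/10000
7 7/2 7999/10000
8 4 771/1000
s(0.5y) = (1/(2431/2500) − 1)/(1/2) = 138/2431 ≈ 5.6767%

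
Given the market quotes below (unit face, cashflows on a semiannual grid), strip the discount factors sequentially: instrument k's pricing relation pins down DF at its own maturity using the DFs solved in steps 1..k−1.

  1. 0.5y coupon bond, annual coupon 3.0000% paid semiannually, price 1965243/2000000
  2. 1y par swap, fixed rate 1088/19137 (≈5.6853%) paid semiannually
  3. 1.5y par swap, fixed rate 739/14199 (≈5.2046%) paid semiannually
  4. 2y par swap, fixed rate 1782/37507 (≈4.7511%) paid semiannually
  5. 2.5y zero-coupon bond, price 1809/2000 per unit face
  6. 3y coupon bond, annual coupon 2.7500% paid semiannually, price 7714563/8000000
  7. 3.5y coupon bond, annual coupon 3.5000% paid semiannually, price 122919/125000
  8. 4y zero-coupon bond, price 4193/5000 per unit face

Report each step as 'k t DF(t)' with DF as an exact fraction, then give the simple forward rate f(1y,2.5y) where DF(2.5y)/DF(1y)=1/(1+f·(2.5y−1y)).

1 1/2 9681/10000
2 1 591/625
3 3/2 9261/10000
4 2 9109/10000
5 5/2 1809/2000
6 3 8881/10000
7 7/2 8711/10000
8 4 4193/5000
f(1y,2.5y) = ((591/625)/(1809/2000) − 1)/(3/2) = 274/9045 ≈ 3.0293%

step 1 [0.5y] bond c/2=3/200: DF=(1965243/2000000 − 3/200·(0))/(1+3/200) = 9681/10000 ≈ 0.968100
step 2 [1y] swap r/2=544/19137: DF=(1 − 544/19137·(0.968100))/(1+544/19137) = 591/625 ≈ 0.945600
step 3 [1.5y] swap r/2=739/28398: DF=(1 − 739/28398·(0.968100+0.945600))/(1+739/28398) = 9261/10000 ≈ 0.926100
step 4 [2y] swap r/2=891/37507: DF=(1 − 891/37507·(0.968100+0.945600+0.926100))/(1+891/37507) = 9109/10000 ≈ 0.910900
step 5 [2.5y] zero: DF = P = 1809/2000 ≈ 0.904500
step 6 [3y] bond c/2=11/800: DF=(7714563/8000000 − 11/800·(0.968100+0.945600+0.926100+0.910900+0.904500))/(1+11/800) = 8881/10000 ≈ 0.888100
step 7 [3.5y] bond c/2=7/400: DF=(122919/125000 − 7/400·(0.968100+0.945600+0.926100+0.910900+0.904500+0.888100))/(1+7/400) = 8711/10000 ≈ 0.871100
step 8 [4y] zero: DF = P = 4193/5000 ≈ 0.838600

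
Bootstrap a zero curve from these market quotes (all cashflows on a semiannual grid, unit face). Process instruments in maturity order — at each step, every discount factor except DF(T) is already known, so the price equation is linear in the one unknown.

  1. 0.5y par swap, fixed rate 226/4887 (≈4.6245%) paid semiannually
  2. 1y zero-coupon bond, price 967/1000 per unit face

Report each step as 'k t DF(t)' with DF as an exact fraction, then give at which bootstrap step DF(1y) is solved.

step 1 [0.5y] swap r/2=113/4887: DF=(1 − 113/4887·(0))/(1+113/4887) = 4887/5000 ≈ 0.977400
step 2 [1y] zero: DF = P = 967/1000 ≈ 0.967000

1 1/2 4887/5000
2 1 967/1000
DF(1y) is solved at step 2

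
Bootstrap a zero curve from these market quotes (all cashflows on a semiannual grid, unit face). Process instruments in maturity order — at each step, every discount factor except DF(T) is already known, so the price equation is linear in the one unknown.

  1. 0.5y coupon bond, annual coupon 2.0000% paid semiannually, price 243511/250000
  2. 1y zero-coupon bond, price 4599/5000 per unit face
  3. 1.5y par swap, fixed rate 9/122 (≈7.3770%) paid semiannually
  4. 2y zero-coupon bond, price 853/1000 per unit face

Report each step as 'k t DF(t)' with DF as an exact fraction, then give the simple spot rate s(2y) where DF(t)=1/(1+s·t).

step 1 [0.5y] bond c/2=1/100: DF=(243511/250000 − 1/100·(0))/(1+1/100) = 2411/2500 ≈ 0.964400
step 2 [1y] zero: DF = P = 4599/5000 ≈ 0.919800
step 3 [1.5y] swap r/2=9/244: DF=(1 − 9/244·(0.964400+0.919800))/(1+9/244) = 4487/5000 ≈ 0.897400
step 4 [2y] zero: DF = P = 853/1000 ≈ 0.853000

1 1/2 2411/2500
2 1 4599/5000
3 3/2 4487/5000
4 2 853/1000
s(2y) = (1/(853/1000) − 1)/(2) = 147/1706 ≈ 8.6166%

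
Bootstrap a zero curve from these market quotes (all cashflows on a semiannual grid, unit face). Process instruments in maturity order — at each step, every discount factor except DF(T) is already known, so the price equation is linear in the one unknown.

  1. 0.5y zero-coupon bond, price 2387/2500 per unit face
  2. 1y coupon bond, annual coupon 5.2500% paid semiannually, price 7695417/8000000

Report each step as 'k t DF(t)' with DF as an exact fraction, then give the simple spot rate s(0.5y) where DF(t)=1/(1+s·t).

1 1/2 2387/2500
2 1 9129/10000
s(0.5y) = (1/(2387/2500) − 1)/(1/2) = 226/2387 ≈ 9.4680%

step 1 [0.5y] zero: DF = P = 2387/2500 ≈ 0.954800
step 2 [1y] bond c/2=21/800: DF=(7695417/8000000 − 21/800·(0.954800))/(1+21/800) = 9129/10000 ≈ 0.912900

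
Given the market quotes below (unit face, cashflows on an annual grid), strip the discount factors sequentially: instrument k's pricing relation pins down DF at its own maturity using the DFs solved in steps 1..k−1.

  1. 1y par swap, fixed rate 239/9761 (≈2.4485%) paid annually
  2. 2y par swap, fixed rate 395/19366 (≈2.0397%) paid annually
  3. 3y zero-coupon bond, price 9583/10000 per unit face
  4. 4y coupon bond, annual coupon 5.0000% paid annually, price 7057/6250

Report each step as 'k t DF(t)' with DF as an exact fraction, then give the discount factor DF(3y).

1 1 9761/10000
2 2 1921/2000
3 3 9583/10000
4 4 15/16
DF(3y) = 9583/10000 ≈ 0.958300

step 1 [1y] swap r/1=239/9761: DF=(1 − 239/9761·(0))/(1+239/9761) = 9761/10000 ≈ 0.976100
step 2 [2y] swap r/1=395/19366: DF=(1 − 395/19366·(0.976100))/(1+395/19366) = 1921/2000 ≈ 0.960500
step 3 [3y] zero: DF = P = 9583/10000 ≈ 0.958300
step 4 [4y] bond c/1=1/20: DF=(7057/6250 − 1/20·(0.976100+0.960500+0.958300))/(1+1/20) = 15/16 ≈ 0.937500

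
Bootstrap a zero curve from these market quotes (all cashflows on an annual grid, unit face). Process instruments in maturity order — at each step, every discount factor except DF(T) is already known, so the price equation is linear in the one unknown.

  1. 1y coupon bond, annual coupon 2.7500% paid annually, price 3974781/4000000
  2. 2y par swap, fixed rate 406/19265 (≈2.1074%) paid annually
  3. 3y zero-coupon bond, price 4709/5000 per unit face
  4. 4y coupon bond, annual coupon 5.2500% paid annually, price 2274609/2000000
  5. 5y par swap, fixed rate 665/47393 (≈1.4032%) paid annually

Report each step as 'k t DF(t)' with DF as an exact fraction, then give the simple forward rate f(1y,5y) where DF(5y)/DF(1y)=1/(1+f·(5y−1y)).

step 1 [1y] bond c/1=11/400: DF=(3974781/4000000 − 11/400·(0))/(1+11/400) = 9671/10000 ≈ 0.967100
step 2 [2y] swap r/1=406/19265: DF=(1 − 406/19265·(0.967100))/(1+406/19265) = 4797/5000 ≈ 0.959400
step 3 [3y] zero: DF = P = 4709/5000 ≈ 0.941800
step 4 [4y] bond c/1=21/400: DF=(2274609/2000000 − 21/400·(0.967100+0.959400+0.941800))/(1+21/400) = 15/16 ≈ 0.937500
step 5 [5y] swap r/1=665/47393: DF=(1 − 665/47393·(0.967100+0.959400+0.941800+0.937500))/(1+665/47393) = 1867/2000 ≈ 0.933500

1 1 9671/10000
2 2 4797/5000
3 3 4709/5000
4 4 15/16
5 5 1867/2000
f(1y,5y) = ((9671/10000)/(1867/2000) − 1)/(4) = 84/9335 ≈ 0.8998%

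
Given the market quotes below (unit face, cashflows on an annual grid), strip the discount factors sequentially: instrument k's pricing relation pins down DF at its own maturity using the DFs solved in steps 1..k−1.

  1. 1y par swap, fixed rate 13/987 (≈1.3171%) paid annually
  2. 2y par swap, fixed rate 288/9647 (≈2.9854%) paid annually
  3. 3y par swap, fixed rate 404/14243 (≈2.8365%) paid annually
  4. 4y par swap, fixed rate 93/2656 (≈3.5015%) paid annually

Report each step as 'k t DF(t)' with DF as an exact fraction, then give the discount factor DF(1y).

step 1 [1y] swap r/1=13/987: DF=(1 − 13/987·(0))/(1+13/987) = 987/1000 ≈ 0.987000
step 2 [2y] swap r/1=288/9647: DF=(1 − 288/9647·(0.987000))/(1+288/9647) = 589/625 ≈ 0.942400
step 3 [3y] swap r/1=404/14243: DF=(1 − 404/14243·(0.987000+0.942400))/(1+404/14243) = 1149/1250 ≈ 0.919200
step 4 [4y] swap r/1=93/2656: DF=(1 − 93/2656·(0.987000+0.942400+0.919200))/(1+93/2656) = 4349/5000 ≈ 0.869800

1 1 987/1000
2 2 589/625
3 3 1149/1250
4 4 4349/5000
DF(1y) = 987/1000 ≈ 0.987000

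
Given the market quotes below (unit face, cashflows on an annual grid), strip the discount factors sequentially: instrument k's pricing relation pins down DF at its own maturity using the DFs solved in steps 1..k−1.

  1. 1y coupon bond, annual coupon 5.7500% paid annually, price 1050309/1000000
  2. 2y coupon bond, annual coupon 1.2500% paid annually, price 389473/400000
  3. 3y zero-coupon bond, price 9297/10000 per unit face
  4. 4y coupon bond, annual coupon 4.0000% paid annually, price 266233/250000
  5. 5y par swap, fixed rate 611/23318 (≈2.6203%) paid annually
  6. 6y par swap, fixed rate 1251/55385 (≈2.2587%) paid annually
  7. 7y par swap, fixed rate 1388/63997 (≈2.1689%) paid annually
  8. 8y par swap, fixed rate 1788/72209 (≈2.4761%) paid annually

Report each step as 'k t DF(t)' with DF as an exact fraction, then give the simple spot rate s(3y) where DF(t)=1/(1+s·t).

1 1 2483/2500
2 2 4747/5000
3 3 9297/10000
4 4 1827/2000
5 5 4389/5000
6 6 8749/10000
7 7 2153/2500
8 8 2053/2500
s(3y) = (1/(9297/10000) − 1)/(3) = 703/27891 ≈ 2.5205%

step 1 [1y] bond c/1=23/400: DF=(1050309/1000000 − 23/400·(0))/(1+23/400) = 2483/2500 ≈ 0.993200
step 2 [2y] bond c/1=1/80: DF=(389473/400000 − 1/80·(0.993200))/(1+1/80) = 4747/5000 ≈ 0.949400
step 3 [3y] zero: DF = P = 9297/10000 ≈ 0.929700
step 4 [4y] bond c/1=1/25: DF=(266233/250000 − 1/25·(0.993200+0.949400+0.929700))/(1+1/25) = 1827/2000 ≈ 0.913500
step 5 [5y] swap r/1=611/23318: DF=(1 − 611/23318·(0.993200+0.949400+0.929700+0.913500))/(1+611/23318) = 4389/5000 ≈ 0.877800
step 6 [6y] swap r/1=1251/55385: DF=(1 − 1251/55385·(0.993200+0.949400+0.929700+0.913500+0.877800))/(1+1251/55385) = 8749/10000 ≈ 0.874900
step 7 [7y] swap r/1=1388/63997: DF=(1 − 1388/63997·(0.993200+0.949400+0.929700+0.913500+0.877800+0.874900))/(1+1388/63997) = 2153/2500 ≈ 0.861200
step 8 [8y] swap r/1=1788/72209: DF=(1 − 1788/72209·(0.993200+0.949400+0.929700+0.913500+0.877800+0.874900+0.861200))/(1+1788/72209) = 2053/2500 ≈ 0.821200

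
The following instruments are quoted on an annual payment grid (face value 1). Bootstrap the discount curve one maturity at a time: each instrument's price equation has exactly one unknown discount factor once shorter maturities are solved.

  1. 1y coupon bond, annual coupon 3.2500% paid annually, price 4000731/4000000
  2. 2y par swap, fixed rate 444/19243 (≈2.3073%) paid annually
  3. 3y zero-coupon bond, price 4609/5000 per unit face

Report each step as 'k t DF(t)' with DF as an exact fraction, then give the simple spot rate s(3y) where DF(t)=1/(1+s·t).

1 1 9687/10000
2 2 2389/2500
3 3 4609/5000
s(3y) = (1/(4609/5000) − 1)/(3) = 391/13827 ≈ 2.8278%

step 1 [1y] bond c/1=13/400: DF=(4000731/4000000 − 13/400·(0))/(1+13/400) = 9687/10000 ≈ 0.968700
step 2 [2y] swap r/1=444/19243: DF=(1 − 444/19243·(0.968700))/(1+444/19243) = 2389/2500 ≈ 0.955600
step 3 [3y] zero: DF = P = 4609/5000 ≈ 0.921800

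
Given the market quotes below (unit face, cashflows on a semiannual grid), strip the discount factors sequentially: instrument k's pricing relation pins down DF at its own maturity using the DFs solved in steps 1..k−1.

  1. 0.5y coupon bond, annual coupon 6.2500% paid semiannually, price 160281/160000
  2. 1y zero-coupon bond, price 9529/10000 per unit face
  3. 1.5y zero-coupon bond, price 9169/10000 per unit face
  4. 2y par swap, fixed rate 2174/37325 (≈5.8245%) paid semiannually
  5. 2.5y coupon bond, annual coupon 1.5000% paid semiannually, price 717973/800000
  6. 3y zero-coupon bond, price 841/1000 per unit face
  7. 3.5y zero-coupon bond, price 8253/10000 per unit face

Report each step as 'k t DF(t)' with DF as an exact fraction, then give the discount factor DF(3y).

step 1 [0.5y] bond c/2=1/32: DF=(160281/160000 − 1/32·(0))/(1+1/32) = 4857/5000 ≈ 0.971400
step 2 [1y] zero: DF = P = 9529/10000 ≈ 0.952900
step 3 [1.5y] zero: DF = P = 9169/10000 ≈ 0.916900
step 4 [2y] swap r/2=1087/37325: DF=(1 − 1087/37325·(0.971400+0.952900+0.916900))/(1+1087/37325) = 8913/10000 ≈ 0.891300
step 5 [2.5y] bond c/2=3/400: DF=(717973/800000 − 3/400·(0.971400+0.952900+0.916900+0.891300))/(1+3/400) = 863/1000 ≈ 0.863000
step 6 [3y] zero: DF = P = 841/1000 ≈ 0.841000
step 7 [3.5y] zero: DF = P = 8253/10000 ≈ 0.825300

1 1/2 4857/5000
2 1 9529/10000
3 3/2 9169/10000
4 2 8913/10000
5 5/2 863/1000
6 3 841/1000
7 7/2 8253/10000
DF(3y) = 841/1000 ≈ 0.841000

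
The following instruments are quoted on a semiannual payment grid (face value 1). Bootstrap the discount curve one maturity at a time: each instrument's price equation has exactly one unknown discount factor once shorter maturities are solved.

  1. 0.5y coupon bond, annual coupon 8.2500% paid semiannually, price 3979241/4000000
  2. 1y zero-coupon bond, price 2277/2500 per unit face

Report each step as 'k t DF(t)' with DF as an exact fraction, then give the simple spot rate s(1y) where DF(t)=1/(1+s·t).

1 1/2 4777/5000
2 1 2277/2500
s(1y) = (1/(2277/2500) − 1)/(1) = 223/2277 ≈ 9.7936%

step 1 [0.5y] bond c/2=33/800: DF=(3979241/4000000 − 33/800·(0))/(1+33/800) = 4777/5000 ≈ 0.955400
step 2 [1y] zero: DF = P = 2277/2500 ≈ 0.910800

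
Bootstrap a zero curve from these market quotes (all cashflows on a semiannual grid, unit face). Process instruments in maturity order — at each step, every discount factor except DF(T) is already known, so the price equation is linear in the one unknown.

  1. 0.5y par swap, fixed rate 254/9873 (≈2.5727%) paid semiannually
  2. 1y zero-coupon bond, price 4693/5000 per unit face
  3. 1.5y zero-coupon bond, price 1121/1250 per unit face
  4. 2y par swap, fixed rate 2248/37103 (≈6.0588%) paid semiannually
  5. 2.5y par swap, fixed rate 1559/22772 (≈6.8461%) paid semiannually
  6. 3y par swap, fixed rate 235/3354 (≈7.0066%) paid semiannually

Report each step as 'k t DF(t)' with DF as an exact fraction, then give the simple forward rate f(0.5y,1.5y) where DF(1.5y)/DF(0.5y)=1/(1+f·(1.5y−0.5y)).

1 1/2 9873/10000
2 1 4693/5000
3 3/2 1121/1250
4 2 2219/2500
5 5/2 8441/10000
6 3 203/250
f(0.5y,1.5y) = ((9873/10000)/(1121/1250) − 1)/(1) = 905/8968 ≈ 10.0914%

step 1 [0.5y] swap r/2=127/9873: DF=(1 − 127/9873·(0))/(1+127/9873) = 9873/10000 ≈ 0.987300
step 2 [1y] zero: DF = P = 4693/5000 ≈ 0.938600
step 3 [1.5y] zero: DF = P = 1121/1250 ≈ 0.896800
step 4 [2y] swap r/2=1124/37103: DF=(1 − 1124/37103·(0.987300+0.938600+0.896800))/(1+1124/37103) = 2219/2500 ≈ 0.887600
step 5 [2.5y] swap r/2=1559/45544: DF=(1 − 1559/45544·(0.987300+0.938600+0.896800+0.887600))/(1+1559/45544) = 8441/10000 ≈ 0.844100
step 6 [3y] swap r/2=235/6708: DF=(1 − 235/6708·(0.987300+0.938600+0.896800+0.887600+0.844100))/(1+235/6708) = 203/250 ≈ 0.812000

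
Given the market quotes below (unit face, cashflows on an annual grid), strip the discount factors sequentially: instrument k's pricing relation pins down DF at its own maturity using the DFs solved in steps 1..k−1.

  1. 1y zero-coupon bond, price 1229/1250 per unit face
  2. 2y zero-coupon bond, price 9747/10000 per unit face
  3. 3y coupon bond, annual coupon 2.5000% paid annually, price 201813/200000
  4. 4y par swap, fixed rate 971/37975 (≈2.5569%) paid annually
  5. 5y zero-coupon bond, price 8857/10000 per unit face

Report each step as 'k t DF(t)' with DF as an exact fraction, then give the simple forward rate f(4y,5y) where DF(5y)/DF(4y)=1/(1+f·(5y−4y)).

step 1 [1y] zero: DF = P = 1229/1250 ≈ 0.983200
step 2 [2y] zero: DF = P = 9747/10000 ≈ 0.974700
step 3 [3y] bond c/1=1/40: DF=(201813/200000 − 1/40·(0.983200+0.974700))/(1+1/40) = 9367/10000 ≈ 0.936700
step 4 [4y] swap r/1=971/37975: DF=(1 − 971/37975·(0.983200+0.974700+0.936700))/(1+971/37975) = 9029/10000 ≈ 0.902900
step 5 [5y] zero: DF = P = 8857/10000 ≈ 0.885700

1 1 1229/1250
2 2 9747/10000
3 3 9367/10000
4 4 9029/10000
5 5 8857/10000
f(4y,5y) = ((9029/10000)/(8857/10000) − 1)/(1) = 172/8857 ≈ 1.9420%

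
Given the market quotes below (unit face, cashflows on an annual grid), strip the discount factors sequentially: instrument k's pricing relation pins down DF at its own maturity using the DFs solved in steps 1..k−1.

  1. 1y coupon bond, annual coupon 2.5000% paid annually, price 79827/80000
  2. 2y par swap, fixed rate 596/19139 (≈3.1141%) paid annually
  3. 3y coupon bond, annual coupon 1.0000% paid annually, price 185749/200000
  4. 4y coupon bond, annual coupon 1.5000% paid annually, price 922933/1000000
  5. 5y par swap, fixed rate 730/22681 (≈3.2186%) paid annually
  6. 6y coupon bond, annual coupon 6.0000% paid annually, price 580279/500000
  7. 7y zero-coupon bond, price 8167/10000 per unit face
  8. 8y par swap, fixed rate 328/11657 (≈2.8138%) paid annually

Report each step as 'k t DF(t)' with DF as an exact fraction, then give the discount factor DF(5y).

1 1 1947/2000
2 2 2351/2500
3 3 4503/5000
4 4 8677/10000
5 5 427/500
6 6 8381/10000
7 7 8167/10000
8 8 502/625
DF(5y) = 427/500 ≈ 0.854000

step 1 [1y] bond c/1=1/40: DF=(79827/80000 − 1/40·(0))/(1+1/40) = 1947/2000 ≈ 0.973500
step 2 [2y] swap r/1=596/19139: DF=(1 − 596/19139·(0.973500))/(1+596/19139) = 2351/2500 ≈ 0.940400
step 3 [3y] bond c/1=1/100: DF=(185749/200000 − 1/100·(0.973500+0.940400))/(1+1/100) = 4503/5000 ≈ 0.900600
step 4 [4y] bond c/1=3/200: DF=(922933/1000000 − 3/200·(0.973500+0.940400+0.900600))/(1+3/200) = 8677/10000 ≈ 0.867700
step 5 [5y] swap r/1=730/22681: DF=(1 − 730/22681·(0.973500+0.940400+0.900600+0.867700))/(1+730/22681) = 427/500 ≈ 0.854000
step 6 [6y] bond c/1=3/50: DF=(580279/500000 − 3/50·(0.973500+0.940400+0.900600+0.867700+0.854000))/(1+3/50) = 8381/10000 ≈ 0.838100
step 7 [7y] zero: DF = P = 8167/10000 ≈ 0.816700
step 8 [8y] swap r/1=328/11657: DF=(1 − 328/11657·(0.973500+0.940400+0.900600+0.867700+0.854000+0.838100+0.816700))/(1+328/11657) = 502/625 ≈ 0.803200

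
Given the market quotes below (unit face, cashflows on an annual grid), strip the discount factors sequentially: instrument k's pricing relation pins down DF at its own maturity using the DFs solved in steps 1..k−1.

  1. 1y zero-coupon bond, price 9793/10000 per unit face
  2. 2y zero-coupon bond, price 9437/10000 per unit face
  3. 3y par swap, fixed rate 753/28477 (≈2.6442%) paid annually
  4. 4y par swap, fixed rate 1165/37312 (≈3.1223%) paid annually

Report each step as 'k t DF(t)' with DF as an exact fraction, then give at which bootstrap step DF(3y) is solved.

step 1 [1y] zero: DF = P = 9793/10000 ≈ 0.979300
step 2 [2y] zero: DF = P = 9437/10000 ≈ 0.943700
step 3 [3y] swap r/1=753/28477: DF=(1 − 753/28477·(0.979300+0.943700))/(1+753/28477) = 9247/10000 ≈ 0.924700
step 4 [4y] swap r/1=1165/37312: DF=(1 − 1165/37312·(0.979300+0.943700+0.924700))/(1+1165/37312) = 1767/2000 ≈ 0.883500

1 1 9793/10000
2 2 9437/10000
3 3 9247/10000
4 4 1767/2000
DF(3y) is solved at step 3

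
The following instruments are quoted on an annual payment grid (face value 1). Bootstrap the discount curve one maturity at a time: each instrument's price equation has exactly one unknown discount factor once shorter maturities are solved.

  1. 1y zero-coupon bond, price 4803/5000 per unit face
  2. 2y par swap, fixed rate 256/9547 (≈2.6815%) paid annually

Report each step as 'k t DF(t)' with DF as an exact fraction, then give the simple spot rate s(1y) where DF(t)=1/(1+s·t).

step 1 [1y] zero: DF = P = 4803/5000 ≈ 0.960600
step 2 [2y] swap r/1=256/9547: DF=(1 − 256/9547·(0.960600))/(1+256/9547) = 593/625 ≈ 0.948800

1 1 4803/5000
2 2 593/625
s(1y) = (1/(4803/5000) − 1)/(1) = 197/4803 ≈ 4.1016%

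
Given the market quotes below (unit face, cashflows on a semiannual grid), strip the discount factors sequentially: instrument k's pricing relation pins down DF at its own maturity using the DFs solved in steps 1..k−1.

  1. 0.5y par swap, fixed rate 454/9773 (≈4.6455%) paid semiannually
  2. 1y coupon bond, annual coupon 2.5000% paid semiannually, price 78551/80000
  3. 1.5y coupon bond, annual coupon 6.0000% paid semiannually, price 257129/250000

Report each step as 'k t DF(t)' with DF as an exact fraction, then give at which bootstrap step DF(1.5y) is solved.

1 1/2 9773/10000
2 1 9577/10000
3 3/2 4711/5000
DF(1.5y) is solved at step 3

step 1 [0.5y] swap r/2=227/9773: DF=(1 − 227/9773·(0))/(1+227/9773) = 9773/10000 ≈ 0.977300
step 2 [1y] bond c/2=1/80: DF=(78551/80000 − 1/80·(0.977300))/(1+1/80) = 9577/10000 ≈ 0.957700
step 3 [1.5y] bond c/2=3/100: DF=(257129/250000 − 3/100·(0.977300+0.957700))/(1+3/100) = 4711/5000 ≈ 0.942200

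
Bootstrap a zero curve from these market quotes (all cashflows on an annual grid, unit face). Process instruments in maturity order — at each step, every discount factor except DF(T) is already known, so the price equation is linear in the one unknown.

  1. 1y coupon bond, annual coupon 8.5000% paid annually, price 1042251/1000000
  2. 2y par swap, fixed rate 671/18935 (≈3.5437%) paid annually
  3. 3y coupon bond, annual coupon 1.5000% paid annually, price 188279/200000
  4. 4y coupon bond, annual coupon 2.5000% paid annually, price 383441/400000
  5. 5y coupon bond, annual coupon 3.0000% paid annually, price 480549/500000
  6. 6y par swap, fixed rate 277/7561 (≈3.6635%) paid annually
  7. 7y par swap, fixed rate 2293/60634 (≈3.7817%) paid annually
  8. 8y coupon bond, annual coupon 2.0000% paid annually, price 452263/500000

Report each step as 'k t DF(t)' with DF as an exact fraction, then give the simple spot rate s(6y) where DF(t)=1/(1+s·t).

1 1 4803/5000
2 2 9329/10000
3 3 1799/2000
4 4 8671/10000
5 5 1653/2000
6 6 8061/10000
7 7 7707/10000
8 8 7679/10000
s(6y) = (1/(8061/10000) − 1)/(6) = 1939/48366 ≈ 4.0090%

step 1 [1y] bond c/1=17/200: DF=(1042251/1000000 − 17/200·(0))/(1+17/200) = 4803/5000 ≈ 0.960600
step 2 [2y] swap r/1=671/18935: DF=(1 − 671/18935·(0.960600))/(1+671/18935) = 9329/10000 ≈ 0.932900
step 3 [3y] bond c/1=3/200: DF=(188279/200000 − 3/200·(0.960600+0.932900))/(1+3/200) = 1799/2000 ≈ 0.899500
step 4 [4y] bond c/1=1/40: DF=(383441/400000 − 1/40·(0.960600+0.932900+0.899500))/(1+1/40) = 8671/10000 ≈ 0.867100
step 5 [5y] bond c/1=3/100: DF=(480549/500000 − 3/100·(0.960600+0.932900+0.899500+0.867100))/(1+3/100) = 1653/2000 ≈ 0.826500
step 6 [6y] swap r/1=277/7561: DF=(1 − 277/7561·(0.960600+0.932900+0.899500+0.867100+0.826500))/(1+277/7561) = 8061/10000 ≈ 0.806100
step 7 [7y] swap r/1=2293/60634: DF=(1 − 2293/60634·(0.960600+0.932900+0.899500+0.867100+0.826500+0.806100))/(1+2293/60634) = 7707/10000 ≈ 0.770700
step 8 [8y] bond c/1=1/50: DF=(452263/500000 − 1/50·(0.960600+0.932900+0.899500+0.867100+0.826500+0.806100+0.770700))/(1+1/50) = 7679/10000 ≈ 0.767900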